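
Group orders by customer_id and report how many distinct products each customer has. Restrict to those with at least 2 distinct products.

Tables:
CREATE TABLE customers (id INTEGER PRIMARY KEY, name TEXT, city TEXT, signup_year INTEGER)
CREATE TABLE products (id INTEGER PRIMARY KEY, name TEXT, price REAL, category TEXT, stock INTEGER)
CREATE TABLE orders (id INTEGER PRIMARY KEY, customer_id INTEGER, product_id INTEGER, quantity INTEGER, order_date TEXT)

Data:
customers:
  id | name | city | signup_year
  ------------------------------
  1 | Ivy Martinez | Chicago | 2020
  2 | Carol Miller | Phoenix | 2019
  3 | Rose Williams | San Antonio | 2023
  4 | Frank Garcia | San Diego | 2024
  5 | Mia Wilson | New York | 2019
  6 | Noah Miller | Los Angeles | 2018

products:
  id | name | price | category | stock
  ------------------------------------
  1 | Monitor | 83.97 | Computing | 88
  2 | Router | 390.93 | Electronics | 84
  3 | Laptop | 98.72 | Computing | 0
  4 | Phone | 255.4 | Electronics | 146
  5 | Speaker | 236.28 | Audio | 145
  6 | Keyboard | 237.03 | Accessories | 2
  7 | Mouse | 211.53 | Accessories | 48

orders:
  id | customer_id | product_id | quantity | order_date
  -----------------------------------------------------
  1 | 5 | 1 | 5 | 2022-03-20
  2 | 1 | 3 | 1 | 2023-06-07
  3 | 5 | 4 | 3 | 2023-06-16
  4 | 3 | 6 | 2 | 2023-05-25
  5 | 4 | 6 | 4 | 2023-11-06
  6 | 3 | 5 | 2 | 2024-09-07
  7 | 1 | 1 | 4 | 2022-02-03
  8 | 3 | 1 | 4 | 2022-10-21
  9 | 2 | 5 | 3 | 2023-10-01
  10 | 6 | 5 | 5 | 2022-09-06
SELECT customer_id, COUNT(DISTINCT product_id) AS distinct_product_count FROM orders GROUP BY customer_id HAVING COUNT(DISTINCT product_id) >= 2

Execution result:
customer_id | distinct_product_count
1 | 2
3 | 3
5 | 2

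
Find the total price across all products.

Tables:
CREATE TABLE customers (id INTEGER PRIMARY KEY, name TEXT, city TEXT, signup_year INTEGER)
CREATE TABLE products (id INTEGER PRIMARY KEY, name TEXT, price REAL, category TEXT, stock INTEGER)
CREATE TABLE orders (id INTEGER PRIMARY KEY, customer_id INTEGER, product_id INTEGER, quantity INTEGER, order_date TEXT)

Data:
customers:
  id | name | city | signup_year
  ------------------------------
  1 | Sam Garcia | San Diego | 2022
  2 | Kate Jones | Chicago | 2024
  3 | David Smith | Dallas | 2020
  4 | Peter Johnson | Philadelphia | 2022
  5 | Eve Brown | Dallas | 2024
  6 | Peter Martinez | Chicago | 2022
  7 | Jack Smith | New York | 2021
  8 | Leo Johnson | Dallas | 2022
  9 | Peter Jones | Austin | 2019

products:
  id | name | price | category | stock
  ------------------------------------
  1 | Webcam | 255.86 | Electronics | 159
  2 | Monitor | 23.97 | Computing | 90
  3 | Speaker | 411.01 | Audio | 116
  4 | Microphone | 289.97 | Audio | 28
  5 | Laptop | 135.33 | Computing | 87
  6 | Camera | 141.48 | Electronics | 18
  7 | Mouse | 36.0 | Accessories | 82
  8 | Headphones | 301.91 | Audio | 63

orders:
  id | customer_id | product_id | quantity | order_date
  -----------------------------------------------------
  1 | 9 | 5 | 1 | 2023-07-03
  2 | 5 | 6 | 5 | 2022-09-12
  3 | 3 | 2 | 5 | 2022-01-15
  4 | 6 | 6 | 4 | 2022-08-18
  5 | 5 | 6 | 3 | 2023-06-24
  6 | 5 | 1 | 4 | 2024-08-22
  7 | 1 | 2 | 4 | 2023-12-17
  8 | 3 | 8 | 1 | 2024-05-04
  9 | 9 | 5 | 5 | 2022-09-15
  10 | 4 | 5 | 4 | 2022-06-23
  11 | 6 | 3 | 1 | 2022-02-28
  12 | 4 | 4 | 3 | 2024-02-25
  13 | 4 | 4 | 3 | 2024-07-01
SELECT SUM(price) FROM products

Execution result:
1595.53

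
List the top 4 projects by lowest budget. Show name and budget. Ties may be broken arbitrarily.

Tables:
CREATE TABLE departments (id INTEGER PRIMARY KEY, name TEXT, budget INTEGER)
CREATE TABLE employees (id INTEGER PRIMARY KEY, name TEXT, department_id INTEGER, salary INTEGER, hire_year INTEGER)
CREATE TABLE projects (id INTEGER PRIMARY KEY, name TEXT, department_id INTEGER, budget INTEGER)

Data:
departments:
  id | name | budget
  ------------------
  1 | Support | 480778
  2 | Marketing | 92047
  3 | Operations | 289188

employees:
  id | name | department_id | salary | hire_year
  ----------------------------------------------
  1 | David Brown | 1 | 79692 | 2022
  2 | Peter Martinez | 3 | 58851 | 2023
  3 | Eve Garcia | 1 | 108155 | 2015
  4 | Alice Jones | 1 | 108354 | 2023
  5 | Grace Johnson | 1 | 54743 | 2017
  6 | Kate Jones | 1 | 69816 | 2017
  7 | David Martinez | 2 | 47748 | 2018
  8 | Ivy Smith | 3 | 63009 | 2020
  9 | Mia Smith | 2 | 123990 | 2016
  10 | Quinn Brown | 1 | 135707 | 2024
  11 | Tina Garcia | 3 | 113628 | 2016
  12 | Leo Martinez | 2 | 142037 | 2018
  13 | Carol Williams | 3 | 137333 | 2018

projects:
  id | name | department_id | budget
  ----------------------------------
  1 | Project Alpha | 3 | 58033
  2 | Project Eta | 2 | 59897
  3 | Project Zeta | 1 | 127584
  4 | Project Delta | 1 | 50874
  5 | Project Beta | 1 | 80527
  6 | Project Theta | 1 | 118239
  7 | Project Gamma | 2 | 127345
SELECT name, budget FROM projects ORDER BY budget ASC LIMIT 4

Execution result:
name | budget
Project Delta | 50874
Project Alpha | 58033
Project Eta | 59897
Project Beta | 80527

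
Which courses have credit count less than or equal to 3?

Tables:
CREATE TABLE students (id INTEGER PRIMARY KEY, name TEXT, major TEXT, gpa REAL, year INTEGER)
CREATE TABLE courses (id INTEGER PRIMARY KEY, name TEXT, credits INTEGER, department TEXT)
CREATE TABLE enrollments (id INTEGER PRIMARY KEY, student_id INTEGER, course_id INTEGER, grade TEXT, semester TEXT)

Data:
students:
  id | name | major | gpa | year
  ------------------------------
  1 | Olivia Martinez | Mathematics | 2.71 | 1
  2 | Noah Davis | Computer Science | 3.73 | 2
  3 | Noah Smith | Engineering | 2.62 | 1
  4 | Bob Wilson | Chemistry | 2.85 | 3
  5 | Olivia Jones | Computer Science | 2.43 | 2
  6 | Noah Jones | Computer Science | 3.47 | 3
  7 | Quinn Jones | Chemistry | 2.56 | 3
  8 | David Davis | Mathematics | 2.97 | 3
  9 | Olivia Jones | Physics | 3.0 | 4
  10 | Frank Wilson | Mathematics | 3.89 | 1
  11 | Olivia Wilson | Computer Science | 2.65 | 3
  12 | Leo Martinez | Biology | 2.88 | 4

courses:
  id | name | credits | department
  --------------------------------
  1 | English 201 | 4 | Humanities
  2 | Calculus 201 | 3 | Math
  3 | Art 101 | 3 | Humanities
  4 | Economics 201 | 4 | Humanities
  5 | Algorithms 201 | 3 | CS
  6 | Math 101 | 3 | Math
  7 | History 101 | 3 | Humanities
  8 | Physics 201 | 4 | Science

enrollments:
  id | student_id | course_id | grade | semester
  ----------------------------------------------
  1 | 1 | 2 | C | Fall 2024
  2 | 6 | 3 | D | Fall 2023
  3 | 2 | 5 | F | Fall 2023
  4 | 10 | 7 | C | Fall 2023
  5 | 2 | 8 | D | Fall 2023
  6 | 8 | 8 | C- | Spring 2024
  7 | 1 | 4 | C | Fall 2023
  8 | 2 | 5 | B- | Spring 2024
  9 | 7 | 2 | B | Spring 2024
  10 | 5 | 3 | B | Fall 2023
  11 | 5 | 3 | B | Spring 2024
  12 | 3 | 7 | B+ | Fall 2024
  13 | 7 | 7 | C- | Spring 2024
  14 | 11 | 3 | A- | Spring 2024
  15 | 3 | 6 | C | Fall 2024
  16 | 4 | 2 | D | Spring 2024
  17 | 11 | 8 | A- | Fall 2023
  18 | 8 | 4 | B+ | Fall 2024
SELECT name, credits FROM courses WHERE credits <= 3

Execution result:
name | credits
Calculus 201 | 3
Art 101 | 3
Algorithms 201 | 3
Math 101 | 3
History 101 | 3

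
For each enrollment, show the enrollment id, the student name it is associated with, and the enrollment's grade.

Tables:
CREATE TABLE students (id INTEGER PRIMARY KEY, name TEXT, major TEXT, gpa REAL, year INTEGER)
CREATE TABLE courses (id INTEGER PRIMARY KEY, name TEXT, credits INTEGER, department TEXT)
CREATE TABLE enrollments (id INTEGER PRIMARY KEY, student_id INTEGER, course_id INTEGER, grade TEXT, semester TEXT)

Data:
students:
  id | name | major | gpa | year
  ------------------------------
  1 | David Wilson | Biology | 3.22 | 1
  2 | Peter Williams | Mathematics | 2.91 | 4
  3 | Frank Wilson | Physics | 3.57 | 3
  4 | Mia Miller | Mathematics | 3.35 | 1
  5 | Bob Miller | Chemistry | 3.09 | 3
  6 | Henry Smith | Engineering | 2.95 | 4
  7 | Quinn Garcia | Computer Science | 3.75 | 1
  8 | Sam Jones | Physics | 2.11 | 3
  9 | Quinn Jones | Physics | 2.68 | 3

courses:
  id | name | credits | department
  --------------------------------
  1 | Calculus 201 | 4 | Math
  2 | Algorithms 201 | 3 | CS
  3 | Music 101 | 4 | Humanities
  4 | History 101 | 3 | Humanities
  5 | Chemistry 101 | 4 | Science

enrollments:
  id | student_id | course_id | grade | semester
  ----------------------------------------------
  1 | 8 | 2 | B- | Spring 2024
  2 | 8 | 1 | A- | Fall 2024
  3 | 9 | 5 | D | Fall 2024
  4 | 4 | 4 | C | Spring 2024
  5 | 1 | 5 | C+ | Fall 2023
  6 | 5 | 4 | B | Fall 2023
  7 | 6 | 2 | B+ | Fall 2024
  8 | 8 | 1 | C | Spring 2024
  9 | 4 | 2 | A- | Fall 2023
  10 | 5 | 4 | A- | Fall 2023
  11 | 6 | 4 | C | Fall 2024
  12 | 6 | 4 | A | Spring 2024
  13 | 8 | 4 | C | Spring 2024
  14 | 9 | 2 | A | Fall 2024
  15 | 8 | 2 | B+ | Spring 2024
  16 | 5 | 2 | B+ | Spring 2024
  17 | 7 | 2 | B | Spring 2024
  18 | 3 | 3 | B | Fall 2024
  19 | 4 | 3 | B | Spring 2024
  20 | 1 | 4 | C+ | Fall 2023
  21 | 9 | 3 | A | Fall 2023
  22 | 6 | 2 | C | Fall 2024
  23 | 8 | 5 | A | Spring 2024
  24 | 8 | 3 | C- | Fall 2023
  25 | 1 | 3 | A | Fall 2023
SELECT c.id, p.name AS student, c.grade FROM enrollments c JOIN students p ON c.student_id = p.id

Execution result:
id | student | grade
1 | Sam Jones | B-
2 | Sam Jones | A-
3 | Quinn Jones | D
4 | Mia Miller | C
5 | David Wilson | C+
6 | Bob Miller | B
7 | Henry Smith | B+
8 | Sam Jones | C
9 | Mia Miller | A-
10 | Bob Miller | A-
11 | Henry Smith | C
12 | Henry Smith | A
13 | Sam Jones | C
14 | Quinn Jones | A
15 | Sam Jones | B+
16 | Bob Miller | B+
17 | Quinn Garcia | B
18 | Frank Wilson | B
19 | Mia Miller | B
20 | David Wilson | C+
21 | Quinn Jones | A
22 | Henry Smith | C
23 | Sam Jones | A
24 | Sam Jones | C-
25 | David Wilson | A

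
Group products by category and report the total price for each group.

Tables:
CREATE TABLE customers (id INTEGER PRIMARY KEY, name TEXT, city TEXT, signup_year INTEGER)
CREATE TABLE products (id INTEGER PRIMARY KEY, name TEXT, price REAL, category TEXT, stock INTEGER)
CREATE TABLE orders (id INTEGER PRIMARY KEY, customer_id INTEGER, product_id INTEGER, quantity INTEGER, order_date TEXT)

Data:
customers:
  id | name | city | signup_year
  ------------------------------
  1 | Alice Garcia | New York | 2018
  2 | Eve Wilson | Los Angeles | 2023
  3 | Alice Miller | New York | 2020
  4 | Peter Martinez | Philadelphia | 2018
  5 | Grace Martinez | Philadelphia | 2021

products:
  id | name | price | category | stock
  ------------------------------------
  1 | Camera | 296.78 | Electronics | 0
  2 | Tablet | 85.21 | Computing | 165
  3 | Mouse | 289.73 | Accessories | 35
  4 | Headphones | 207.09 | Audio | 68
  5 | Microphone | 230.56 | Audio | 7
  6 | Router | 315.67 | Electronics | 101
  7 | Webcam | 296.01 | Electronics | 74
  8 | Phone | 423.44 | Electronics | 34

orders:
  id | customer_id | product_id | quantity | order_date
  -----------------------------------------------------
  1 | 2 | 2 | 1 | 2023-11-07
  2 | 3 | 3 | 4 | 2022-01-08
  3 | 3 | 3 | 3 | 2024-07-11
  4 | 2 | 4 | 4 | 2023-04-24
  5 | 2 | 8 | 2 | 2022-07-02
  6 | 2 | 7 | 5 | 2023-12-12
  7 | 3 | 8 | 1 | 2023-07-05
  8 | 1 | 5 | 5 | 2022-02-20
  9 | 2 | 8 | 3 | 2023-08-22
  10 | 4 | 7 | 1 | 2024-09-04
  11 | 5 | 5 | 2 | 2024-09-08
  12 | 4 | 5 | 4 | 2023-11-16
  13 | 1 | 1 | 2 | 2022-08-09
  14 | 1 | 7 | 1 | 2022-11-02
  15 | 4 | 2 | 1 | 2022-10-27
SELECT category, SUM(price) AS sum_price FROM products GROUP BY category

Execution result:
category | sum_price
Accessories | 289.73
Audio | 437.65
Computing | 85.21
Electronics | 1331.90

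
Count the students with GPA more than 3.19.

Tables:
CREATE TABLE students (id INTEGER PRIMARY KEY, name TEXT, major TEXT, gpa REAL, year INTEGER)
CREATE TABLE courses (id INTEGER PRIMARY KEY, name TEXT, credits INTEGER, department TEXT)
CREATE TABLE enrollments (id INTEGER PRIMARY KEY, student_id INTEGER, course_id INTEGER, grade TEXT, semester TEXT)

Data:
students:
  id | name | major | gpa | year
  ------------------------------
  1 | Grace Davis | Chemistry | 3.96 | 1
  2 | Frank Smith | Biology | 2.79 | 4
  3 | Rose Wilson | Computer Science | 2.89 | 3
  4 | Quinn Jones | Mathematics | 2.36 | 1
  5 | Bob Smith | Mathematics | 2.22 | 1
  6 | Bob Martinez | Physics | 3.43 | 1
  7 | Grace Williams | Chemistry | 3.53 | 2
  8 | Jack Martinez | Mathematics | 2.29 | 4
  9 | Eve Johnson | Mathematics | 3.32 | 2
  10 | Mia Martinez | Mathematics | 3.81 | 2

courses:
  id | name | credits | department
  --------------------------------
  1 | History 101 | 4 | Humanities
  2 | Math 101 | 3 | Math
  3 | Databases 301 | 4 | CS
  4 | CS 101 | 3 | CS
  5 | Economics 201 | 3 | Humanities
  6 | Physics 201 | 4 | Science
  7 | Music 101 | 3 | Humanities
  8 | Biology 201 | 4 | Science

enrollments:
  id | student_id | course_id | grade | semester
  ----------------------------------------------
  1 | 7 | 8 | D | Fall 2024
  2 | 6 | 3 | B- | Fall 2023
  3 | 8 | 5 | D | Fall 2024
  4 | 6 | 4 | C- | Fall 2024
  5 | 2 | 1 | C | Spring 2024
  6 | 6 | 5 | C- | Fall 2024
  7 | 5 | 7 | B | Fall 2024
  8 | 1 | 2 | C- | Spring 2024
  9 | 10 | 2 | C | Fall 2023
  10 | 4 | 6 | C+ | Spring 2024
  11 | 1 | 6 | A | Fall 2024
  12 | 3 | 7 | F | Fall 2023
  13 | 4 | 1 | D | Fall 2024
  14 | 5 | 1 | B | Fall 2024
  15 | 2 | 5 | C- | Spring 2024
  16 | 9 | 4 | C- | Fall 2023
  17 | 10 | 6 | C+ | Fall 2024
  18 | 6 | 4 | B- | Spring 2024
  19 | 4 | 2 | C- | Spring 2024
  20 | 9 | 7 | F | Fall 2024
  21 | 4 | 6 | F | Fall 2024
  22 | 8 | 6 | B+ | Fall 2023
SELECT COUNT(*) FROM students WHERE gpa > 3.19

Execution result:
5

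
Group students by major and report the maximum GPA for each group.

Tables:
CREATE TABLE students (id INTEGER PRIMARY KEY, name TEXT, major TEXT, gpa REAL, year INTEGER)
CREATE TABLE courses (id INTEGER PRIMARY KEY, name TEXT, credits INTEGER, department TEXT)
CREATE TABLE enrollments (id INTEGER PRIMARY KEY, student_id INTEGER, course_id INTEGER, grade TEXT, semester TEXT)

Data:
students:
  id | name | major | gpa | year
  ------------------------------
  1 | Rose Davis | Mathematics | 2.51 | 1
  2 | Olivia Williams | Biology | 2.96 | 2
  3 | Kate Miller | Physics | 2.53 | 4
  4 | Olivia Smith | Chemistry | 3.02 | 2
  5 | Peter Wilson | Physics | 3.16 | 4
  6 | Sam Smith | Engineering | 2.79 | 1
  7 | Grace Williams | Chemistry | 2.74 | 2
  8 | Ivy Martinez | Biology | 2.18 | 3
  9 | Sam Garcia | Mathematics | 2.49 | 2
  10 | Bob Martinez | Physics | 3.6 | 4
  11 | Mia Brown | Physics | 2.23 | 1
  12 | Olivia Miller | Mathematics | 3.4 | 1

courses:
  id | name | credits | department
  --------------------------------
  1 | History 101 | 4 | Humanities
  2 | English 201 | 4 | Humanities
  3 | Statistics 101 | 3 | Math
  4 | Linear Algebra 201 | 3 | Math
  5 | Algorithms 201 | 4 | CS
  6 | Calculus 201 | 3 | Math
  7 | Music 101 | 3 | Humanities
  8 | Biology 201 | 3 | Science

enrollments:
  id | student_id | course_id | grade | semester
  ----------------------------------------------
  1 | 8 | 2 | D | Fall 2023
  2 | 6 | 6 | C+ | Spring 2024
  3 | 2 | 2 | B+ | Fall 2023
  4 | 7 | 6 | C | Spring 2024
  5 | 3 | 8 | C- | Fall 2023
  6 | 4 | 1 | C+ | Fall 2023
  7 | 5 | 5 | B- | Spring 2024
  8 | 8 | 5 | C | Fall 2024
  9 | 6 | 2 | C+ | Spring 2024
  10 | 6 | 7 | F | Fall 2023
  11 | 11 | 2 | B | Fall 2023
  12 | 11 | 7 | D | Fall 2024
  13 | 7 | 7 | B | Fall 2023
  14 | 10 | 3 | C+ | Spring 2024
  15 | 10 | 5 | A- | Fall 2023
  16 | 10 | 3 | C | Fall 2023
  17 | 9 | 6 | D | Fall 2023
SELECT major, MAX(gpa) AS max_gpa FROM students GROUP BY major

Execution result:
major | max_gpa
Biology | 2.96
Chemistry | 3.02
Engineering | 2.79
Mathematics | 3.40
Physics | 3.60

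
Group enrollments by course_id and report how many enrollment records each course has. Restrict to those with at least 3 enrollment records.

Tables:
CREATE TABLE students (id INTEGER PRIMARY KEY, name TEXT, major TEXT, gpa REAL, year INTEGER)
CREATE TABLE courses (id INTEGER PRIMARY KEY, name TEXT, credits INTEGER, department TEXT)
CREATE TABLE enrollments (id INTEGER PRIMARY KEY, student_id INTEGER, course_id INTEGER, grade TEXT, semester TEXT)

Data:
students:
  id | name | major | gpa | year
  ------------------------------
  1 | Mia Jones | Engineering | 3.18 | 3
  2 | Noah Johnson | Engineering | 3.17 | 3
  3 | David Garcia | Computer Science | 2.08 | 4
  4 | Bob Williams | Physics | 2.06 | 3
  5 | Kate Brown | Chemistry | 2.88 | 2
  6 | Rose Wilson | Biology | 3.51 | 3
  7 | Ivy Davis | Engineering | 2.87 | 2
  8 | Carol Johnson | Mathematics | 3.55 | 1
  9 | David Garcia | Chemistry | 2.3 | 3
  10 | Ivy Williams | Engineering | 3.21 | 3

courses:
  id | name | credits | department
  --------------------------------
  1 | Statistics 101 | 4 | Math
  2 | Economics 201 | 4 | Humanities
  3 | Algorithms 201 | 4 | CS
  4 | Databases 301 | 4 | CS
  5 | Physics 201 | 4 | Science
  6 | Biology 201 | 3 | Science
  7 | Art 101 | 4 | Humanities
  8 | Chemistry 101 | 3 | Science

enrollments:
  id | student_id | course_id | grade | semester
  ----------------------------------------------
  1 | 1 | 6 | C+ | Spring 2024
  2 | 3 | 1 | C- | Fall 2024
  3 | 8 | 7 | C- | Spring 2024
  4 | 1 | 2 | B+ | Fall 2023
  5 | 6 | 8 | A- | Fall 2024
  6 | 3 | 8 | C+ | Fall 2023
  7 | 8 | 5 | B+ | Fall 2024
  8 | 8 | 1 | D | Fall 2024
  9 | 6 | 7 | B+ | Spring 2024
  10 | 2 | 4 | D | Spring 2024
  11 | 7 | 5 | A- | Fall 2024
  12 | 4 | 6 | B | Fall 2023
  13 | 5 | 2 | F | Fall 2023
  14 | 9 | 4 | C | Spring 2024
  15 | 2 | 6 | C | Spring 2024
SELECT course_id, COUNT(*) AS enrollment_count FROM enrollments GROUP BY course_id HAVING COUNT(*) >= 3

Execution result:
course_id | enrollment_count
6 | 3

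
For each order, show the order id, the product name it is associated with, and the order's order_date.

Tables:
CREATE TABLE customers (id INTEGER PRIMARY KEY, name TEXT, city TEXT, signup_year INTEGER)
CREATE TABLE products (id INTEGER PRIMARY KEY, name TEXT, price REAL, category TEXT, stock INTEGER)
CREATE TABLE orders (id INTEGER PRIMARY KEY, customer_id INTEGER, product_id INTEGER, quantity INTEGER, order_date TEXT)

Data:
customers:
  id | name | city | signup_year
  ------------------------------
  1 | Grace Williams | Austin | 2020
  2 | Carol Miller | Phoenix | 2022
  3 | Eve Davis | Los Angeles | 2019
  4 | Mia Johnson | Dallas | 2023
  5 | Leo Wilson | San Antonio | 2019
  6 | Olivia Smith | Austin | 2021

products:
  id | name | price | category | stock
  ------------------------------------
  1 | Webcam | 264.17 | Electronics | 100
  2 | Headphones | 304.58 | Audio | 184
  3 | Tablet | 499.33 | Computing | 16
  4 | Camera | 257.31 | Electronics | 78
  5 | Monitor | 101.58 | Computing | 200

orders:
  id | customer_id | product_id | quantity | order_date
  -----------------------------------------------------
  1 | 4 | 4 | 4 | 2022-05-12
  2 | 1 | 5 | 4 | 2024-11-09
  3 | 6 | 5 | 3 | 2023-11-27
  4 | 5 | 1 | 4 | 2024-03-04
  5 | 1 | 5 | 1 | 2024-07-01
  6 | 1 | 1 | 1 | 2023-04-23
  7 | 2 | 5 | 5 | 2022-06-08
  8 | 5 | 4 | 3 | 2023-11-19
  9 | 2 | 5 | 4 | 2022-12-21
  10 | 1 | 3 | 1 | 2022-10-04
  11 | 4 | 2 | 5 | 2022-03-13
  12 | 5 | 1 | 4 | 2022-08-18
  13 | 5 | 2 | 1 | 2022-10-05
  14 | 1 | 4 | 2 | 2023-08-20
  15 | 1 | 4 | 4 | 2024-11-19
SELECT c.id, p.name AS product, c.order_date FROM orders c JOIN products p ON c.product_id = p.id

Execution result:
id | product | order_date
1 | Camera | 2022-05-12
2 | Monitor | 2024-11-09
3 | Monitor | 2023-11-27
4 | Webcam | 2024-03-04
5 | Monitor | 2024-07-01
6 | Webcam | 2023-04-23
7 | Monitor | 2022-06-08
8 | Camera | 2023-11-19
9 | Monitor | 2022-12-21
10 | Tablet | 2022-10-04
11 | Headphones | 2022-03-13
12 | Webcam | 2022-08-18
13 | Headphones | 2022-10-05
14 | Camera | 2023-08-20
15 | Camera | 2024-11-19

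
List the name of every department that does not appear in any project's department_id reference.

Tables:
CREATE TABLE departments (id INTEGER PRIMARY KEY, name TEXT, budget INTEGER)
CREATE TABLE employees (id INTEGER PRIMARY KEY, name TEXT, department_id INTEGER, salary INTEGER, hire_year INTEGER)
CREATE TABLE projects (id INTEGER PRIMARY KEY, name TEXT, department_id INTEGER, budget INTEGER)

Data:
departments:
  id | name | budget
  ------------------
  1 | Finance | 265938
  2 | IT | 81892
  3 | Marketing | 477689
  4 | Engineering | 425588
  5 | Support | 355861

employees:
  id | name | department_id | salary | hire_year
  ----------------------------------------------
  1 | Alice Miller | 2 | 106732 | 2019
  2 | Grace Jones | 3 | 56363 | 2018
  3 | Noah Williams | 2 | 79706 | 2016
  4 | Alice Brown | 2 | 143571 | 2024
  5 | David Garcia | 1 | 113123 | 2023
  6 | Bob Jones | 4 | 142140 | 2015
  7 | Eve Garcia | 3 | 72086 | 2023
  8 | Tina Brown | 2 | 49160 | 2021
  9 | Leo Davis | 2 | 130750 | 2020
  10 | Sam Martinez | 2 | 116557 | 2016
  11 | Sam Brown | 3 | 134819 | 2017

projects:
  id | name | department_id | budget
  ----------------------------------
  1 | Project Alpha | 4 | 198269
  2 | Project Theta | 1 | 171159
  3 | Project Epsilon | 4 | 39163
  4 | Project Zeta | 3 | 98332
SELECT p.name FROM departments p LEFT JOIN projects c ON c.department_id = p.id WHERE c.id IS NULL

Execution result:
name
IT
Support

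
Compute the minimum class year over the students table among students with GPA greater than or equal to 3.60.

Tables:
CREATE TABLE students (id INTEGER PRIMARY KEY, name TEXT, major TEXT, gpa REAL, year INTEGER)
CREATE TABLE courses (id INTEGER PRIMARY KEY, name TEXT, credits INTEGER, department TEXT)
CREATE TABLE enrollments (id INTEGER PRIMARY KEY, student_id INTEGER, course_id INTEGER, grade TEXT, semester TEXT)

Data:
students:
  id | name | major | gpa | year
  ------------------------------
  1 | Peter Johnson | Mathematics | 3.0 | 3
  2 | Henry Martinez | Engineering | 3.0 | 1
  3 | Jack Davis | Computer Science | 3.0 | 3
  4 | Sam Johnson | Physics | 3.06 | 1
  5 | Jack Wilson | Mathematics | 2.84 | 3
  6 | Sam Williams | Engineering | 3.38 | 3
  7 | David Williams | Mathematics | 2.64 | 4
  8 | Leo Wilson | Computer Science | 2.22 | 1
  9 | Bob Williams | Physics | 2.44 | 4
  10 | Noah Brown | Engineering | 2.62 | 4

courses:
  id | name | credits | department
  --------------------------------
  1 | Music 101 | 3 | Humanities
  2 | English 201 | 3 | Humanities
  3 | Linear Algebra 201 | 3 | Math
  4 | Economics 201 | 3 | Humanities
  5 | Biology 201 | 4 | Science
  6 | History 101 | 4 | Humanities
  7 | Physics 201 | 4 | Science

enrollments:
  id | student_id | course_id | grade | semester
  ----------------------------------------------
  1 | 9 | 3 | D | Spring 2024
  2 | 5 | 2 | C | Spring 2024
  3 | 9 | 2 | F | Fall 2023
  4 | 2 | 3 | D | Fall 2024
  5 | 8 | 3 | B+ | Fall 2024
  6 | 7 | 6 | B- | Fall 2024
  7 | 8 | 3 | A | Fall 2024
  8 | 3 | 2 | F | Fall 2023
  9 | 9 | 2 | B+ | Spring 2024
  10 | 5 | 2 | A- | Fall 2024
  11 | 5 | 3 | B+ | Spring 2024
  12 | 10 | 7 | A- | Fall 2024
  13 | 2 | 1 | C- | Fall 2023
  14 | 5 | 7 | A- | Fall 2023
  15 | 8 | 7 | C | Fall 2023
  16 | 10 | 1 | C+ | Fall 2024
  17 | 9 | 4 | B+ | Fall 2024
SELECT MIN(year) FROM students WHERE gpa >= 3.6

Execution result:
NULL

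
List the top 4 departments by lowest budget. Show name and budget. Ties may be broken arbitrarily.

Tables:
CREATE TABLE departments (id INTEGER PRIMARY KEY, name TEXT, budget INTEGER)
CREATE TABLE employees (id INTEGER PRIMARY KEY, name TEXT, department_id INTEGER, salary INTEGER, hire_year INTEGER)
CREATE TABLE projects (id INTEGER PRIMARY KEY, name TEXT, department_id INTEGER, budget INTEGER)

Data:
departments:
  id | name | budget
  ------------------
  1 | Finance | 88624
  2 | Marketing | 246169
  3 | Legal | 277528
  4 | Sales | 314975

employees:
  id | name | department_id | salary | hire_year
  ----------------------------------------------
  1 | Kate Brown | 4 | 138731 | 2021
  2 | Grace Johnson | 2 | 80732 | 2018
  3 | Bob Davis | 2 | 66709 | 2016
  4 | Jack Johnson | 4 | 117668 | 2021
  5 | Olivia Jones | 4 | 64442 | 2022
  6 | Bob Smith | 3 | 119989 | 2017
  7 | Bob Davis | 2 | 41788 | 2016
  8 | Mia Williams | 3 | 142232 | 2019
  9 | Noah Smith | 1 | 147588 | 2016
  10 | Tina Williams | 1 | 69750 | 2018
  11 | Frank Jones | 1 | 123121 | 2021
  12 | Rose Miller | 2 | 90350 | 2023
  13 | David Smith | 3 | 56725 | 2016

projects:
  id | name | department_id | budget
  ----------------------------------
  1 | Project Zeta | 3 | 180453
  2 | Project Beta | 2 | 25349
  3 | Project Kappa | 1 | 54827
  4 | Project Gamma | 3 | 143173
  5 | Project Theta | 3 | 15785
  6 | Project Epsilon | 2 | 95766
SELECT name, budget FROM departments ORDER BY budget ASC LIMIT 4

Execution result:
name | budget
Finance | 88624
Marketing | 246169
Legal | 277528
Sales | 314975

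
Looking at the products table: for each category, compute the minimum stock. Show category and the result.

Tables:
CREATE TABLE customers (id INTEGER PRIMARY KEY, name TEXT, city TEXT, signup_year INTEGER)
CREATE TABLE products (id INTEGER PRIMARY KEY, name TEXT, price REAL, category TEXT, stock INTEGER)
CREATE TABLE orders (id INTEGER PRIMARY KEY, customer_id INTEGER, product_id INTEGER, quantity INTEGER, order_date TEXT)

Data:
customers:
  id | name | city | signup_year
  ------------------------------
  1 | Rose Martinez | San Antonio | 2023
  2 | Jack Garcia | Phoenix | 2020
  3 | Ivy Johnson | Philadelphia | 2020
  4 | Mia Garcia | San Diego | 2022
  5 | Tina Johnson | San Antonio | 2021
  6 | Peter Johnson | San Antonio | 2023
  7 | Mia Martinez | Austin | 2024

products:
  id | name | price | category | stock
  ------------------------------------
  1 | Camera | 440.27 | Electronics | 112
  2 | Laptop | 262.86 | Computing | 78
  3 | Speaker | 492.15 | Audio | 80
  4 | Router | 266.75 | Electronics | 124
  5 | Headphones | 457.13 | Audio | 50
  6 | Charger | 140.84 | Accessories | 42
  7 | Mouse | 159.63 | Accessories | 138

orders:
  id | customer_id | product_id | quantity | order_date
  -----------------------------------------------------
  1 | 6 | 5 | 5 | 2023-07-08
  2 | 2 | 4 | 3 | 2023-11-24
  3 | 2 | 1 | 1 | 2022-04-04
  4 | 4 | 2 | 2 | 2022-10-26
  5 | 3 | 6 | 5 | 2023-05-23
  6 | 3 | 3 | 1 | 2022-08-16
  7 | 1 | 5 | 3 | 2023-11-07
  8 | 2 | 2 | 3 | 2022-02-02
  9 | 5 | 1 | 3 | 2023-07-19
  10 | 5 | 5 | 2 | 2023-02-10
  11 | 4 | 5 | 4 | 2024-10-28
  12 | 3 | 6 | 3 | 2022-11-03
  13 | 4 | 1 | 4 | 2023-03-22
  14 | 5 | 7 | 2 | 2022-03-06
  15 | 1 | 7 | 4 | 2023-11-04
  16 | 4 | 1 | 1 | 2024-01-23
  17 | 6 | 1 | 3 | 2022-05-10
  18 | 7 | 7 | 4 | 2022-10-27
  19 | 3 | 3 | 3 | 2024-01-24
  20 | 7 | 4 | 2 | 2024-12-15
SELECT category, MIN(stock) AS min_stock FROM products GROUP BY category

Execution result:
category | min_stock
Accessories | 42
Audio | 50
Computing | 78
Electronics | 112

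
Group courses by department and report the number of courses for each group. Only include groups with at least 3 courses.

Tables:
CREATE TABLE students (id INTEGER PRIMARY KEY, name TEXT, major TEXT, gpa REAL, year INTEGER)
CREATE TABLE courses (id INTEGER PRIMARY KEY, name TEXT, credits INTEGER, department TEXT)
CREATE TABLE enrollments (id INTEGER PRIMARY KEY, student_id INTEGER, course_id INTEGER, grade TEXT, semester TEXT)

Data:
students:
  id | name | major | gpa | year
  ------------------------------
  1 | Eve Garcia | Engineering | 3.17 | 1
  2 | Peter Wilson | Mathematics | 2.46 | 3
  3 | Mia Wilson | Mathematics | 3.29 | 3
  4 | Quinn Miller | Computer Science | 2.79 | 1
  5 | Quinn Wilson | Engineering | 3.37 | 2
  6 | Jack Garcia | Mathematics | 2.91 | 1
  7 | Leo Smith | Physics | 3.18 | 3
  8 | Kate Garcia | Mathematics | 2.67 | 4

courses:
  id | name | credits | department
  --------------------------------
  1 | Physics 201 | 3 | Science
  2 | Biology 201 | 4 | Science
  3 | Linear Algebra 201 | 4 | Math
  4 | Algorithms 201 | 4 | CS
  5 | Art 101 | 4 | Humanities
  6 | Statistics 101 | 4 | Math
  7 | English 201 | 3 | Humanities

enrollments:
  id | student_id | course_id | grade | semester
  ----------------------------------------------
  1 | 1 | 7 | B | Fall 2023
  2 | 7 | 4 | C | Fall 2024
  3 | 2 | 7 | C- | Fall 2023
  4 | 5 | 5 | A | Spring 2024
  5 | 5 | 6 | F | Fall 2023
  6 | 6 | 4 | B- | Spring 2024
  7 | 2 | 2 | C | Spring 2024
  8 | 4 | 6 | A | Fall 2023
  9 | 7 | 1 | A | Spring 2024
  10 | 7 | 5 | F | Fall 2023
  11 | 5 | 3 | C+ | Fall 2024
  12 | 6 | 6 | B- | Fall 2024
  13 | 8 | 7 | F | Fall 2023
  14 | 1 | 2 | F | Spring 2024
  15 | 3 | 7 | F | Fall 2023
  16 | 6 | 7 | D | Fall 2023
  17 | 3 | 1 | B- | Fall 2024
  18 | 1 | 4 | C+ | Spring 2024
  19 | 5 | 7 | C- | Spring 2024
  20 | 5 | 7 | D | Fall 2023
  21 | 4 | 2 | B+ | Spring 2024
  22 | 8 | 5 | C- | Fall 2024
SELECT department, COUNT(*) AS n FROM courses GROUP BY department HAVING COUNT(*) >= 3

Execution result:
(no rows)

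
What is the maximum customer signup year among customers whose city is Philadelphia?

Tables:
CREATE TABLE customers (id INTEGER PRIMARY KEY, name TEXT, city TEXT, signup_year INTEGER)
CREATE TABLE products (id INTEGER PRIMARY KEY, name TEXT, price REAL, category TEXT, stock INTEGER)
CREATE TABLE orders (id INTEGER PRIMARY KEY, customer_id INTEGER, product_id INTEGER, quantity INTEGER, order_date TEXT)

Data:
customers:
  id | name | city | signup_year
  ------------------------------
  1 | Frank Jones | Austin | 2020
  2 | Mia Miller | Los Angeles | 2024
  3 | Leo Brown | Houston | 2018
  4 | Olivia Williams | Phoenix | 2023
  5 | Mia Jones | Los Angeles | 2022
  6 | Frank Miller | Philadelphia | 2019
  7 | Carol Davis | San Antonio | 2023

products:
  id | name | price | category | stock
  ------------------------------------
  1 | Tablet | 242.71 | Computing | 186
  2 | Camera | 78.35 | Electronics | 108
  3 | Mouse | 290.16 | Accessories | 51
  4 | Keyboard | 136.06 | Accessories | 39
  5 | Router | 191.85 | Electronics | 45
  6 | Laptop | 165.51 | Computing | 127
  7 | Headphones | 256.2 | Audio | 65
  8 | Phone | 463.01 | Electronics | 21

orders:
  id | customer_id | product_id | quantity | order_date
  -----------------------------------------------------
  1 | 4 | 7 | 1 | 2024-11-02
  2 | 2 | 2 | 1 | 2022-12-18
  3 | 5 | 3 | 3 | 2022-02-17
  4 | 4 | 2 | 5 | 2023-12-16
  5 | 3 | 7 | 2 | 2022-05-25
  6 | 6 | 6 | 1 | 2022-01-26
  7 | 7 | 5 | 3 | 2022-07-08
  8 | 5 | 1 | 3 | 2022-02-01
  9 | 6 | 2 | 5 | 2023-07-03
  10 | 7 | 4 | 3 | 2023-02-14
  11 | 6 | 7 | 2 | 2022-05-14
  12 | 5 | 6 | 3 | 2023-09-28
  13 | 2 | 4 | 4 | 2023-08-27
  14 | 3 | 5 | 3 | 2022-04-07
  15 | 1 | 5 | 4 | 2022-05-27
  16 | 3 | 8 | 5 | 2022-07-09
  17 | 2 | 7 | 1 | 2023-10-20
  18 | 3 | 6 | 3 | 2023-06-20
SELECT MAX(signup_year) FROM customers WHERE city = 'Philadelphia'

Execution result:
2019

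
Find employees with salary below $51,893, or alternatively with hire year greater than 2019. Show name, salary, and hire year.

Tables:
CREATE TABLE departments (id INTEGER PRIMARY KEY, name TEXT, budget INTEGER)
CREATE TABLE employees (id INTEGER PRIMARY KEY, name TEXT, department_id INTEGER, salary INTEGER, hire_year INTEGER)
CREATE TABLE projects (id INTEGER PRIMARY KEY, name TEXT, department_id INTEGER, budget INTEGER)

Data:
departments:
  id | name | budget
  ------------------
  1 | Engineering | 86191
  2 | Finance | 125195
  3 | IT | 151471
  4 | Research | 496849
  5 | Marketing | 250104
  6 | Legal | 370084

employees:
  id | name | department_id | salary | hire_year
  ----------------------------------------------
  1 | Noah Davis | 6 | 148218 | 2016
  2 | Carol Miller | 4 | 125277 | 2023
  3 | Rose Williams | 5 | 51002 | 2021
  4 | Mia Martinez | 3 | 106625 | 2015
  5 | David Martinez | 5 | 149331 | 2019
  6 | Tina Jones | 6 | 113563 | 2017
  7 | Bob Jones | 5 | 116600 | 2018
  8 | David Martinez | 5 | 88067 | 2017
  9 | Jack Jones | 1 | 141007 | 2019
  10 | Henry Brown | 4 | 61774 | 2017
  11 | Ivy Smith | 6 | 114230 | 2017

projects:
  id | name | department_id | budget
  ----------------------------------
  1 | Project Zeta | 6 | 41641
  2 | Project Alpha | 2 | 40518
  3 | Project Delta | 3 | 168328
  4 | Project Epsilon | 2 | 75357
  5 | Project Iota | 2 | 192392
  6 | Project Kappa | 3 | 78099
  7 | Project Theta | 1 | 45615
SELECT name, salary, hire_year FROM employees WHERE salary < 51893 OR hire_year > 2019

Execution result:
name | salary | hire_year
Carol Miller | 125277 | 2023
Rose Williams | 51002 | 2021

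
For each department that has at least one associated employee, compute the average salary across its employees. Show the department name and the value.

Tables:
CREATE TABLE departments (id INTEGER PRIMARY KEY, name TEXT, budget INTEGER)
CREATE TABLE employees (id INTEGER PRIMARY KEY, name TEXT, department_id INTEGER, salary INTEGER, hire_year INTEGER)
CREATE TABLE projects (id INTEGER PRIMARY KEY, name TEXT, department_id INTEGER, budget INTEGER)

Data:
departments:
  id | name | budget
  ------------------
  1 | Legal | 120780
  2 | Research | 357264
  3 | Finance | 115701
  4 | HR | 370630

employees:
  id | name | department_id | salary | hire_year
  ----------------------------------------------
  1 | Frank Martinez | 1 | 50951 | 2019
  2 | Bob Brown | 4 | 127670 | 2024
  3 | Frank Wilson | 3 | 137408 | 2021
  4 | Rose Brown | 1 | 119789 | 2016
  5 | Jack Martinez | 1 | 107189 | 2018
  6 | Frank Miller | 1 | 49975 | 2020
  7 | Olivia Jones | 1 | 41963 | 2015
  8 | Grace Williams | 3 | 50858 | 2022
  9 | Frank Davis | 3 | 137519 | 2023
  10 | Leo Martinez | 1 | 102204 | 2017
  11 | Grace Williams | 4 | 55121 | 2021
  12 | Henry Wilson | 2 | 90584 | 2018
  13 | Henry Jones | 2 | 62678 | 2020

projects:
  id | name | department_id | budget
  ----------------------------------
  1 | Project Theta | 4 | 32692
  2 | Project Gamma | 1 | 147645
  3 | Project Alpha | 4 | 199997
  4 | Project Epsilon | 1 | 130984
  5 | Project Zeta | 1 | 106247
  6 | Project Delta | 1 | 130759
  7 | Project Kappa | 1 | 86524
SELECT p.name, AVG(c.salary) AS avg_salary FROM employees c JOIN departments p ON c.department_id = p.id GROUP BY p.id, p.name

Execution result:
name | avg_salary
Legal | 78678.50
Research | 76631.00
Finance | 108595.00
HR | 91395.50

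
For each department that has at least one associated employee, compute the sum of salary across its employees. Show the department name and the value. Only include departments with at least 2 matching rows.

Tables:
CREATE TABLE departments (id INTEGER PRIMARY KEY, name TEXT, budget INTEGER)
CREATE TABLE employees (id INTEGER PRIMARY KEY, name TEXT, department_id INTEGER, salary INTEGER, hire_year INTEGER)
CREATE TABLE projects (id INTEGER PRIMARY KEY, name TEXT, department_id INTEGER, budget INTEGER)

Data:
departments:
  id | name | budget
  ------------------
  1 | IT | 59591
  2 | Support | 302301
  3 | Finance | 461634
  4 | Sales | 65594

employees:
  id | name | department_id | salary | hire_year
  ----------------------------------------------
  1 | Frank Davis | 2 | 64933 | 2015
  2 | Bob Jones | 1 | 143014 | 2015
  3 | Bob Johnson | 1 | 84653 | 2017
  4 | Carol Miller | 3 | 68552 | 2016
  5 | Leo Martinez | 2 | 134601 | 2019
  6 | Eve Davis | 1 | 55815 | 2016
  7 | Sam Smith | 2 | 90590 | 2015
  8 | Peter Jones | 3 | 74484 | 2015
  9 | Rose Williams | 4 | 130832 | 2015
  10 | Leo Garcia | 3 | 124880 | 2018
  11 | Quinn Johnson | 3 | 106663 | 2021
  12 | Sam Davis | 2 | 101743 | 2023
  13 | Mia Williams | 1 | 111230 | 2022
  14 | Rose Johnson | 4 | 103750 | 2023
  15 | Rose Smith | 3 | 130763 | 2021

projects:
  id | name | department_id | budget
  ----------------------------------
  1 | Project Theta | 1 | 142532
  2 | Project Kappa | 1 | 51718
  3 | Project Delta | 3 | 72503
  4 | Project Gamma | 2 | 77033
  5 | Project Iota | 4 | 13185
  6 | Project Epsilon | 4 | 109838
SELECT p.name, SUM(c.salary) AS sum_salary FROM employees c JOIN departments p ON c.department_id = p.id GROUP BY p.id, p.name HAVING COUNT(*) >= 2

Execution result:
name | sum_salary
IT | 394712
Support | 391867
Finance | 505342
Sales | 234582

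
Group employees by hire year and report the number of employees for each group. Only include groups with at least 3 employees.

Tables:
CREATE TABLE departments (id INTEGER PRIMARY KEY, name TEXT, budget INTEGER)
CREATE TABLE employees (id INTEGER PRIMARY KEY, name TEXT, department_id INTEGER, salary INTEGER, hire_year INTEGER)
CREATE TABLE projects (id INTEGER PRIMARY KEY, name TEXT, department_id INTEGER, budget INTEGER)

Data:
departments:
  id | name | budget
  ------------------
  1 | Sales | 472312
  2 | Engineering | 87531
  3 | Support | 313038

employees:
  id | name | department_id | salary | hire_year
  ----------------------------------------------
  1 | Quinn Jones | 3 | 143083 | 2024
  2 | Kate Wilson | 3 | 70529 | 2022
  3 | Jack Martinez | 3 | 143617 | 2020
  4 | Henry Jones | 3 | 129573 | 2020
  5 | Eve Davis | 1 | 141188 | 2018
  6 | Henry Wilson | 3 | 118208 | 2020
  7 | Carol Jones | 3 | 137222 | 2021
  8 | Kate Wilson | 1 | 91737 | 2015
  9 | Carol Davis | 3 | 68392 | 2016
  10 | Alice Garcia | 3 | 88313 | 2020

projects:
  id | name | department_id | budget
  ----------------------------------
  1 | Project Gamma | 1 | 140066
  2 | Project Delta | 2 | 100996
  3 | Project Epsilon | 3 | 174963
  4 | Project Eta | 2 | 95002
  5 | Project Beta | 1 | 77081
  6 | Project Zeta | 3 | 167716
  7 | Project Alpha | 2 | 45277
SELECT hire_year, COUNT(*) AS n FROM employees GROUP BY hire_year HAVING COUNT(*) >= 3

Execution result:
hire_year | n
2020 | 4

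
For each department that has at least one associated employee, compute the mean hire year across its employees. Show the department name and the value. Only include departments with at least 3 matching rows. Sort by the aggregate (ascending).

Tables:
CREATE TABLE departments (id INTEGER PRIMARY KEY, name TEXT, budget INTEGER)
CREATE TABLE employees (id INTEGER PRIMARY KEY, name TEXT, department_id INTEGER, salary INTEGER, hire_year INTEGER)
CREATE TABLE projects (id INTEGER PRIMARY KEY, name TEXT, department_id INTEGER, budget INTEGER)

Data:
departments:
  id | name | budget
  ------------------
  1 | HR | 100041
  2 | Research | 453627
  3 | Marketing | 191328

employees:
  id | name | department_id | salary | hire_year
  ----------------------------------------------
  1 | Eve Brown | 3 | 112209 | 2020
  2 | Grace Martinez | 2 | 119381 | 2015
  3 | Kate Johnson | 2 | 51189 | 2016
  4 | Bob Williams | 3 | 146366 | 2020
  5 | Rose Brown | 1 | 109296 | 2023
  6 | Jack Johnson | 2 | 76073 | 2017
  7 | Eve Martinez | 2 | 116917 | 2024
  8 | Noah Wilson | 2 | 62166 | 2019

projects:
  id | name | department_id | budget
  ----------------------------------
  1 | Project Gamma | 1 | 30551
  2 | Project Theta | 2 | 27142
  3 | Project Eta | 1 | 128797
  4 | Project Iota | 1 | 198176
SELECT p.name, AVG(c.hire_year) AS avg_hire_year FROM employees c JOIN departments p ON c.department_id = p.id GROUP BY p.id, p.name HAVING COUNT(*) >= 3 ORDER BY avg_hire_year ASC

Execution result:
name | avg_hire_year
Research | 2018.20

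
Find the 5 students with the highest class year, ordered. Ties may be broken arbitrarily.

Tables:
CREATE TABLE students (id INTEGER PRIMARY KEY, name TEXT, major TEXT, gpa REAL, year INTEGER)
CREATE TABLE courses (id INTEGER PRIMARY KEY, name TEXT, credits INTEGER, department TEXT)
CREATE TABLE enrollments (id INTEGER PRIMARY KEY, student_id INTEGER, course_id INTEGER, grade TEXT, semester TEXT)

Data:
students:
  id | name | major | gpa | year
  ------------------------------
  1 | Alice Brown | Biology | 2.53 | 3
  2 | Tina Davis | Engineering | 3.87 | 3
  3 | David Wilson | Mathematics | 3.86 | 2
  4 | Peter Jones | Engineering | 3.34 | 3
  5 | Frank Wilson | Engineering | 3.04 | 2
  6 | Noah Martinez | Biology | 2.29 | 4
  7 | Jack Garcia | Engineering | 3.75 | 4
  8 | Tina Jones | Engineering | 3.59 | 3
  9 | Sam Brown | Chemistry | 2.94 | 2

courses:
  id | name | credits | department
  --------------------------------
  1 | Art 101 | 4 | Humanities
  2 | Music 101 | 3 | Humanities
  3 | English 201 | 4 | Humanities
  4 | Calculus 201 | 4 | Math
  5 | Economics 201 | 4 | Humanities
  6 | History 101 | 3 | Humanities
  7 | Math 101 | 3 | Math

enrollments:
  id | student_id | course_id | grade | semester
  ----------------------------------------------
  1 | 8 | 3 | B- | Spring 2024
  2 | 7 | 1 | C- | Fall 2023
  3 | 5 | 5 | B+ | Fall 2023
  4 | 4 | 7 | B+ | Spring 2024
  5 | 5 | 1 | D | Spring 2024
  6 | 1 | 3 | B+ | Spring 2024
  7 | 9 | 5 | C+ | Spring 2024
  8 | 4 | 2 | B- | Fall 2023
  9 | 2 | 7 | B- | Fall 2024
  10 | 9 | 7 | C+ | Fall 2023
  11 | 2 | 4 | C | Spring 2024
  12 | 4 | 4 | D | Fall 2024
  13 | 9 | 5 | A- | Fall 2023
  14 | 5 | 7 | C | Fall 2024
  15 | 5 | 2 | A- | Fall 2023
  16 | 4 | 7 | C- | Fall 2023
SELECT name, year FROM students ORDER BY year DESC LIMIT 5

Execution result:
name | year
Noah Martinez | 4
Jack Garcia | 4
Alice Brown | 3
Tina Davis | 3
Peter Jones | 3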